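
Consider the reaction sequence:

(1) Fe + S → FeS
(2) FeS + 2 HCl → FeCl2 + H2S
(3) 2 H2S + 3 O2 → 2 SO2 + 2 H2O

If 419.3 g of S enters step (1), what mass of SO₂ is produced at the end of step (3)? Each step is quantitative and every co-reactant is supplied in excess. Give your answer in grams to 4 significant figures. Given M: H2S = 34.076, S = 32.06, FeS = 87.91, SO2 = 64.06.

n(S) = 419.3 / 32.06 = 13.079 mol.
Reaction (1): S→FeS ratio 1:1 ⇒ n(FeS) = 13.079 mol.
Reaction (2): FeS→H2S ratio 1:1 ⇒ n(H2S) = 13.079 mol.
Reaction (3): H2S→SO2 ratio 2:2 ⇒ n(SO2) = 13.079 mol.
Mass of SO2 = 13.079 × 64.06 = 837.82 g.

837.8 g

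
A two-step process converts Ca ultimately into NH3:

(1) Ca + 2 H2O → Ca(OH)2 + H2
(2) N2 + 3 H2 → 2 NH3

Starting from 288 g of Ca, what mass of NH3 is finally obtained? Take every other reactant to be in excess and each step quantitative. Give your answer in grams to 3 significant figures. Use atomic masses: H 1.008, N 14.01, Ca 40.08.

M(Ca) = 40.08 g/mol.
M(NH3) = 14.01 + 3(1.008) = 17.034 g/mol.
n(Ca) = 288.0 / 40.08 = 7.186 mol.
Step 1 gives a 1:1 ratio of Ca to H2, so n(H2) = 7.186 mol.
In step 2 the H2:NH3 ratio is 3:2, so n(NH3) = 4.790 mol.
Mass of NH3 = 4.790 × 17.034 = 81.60 g.

81.6 g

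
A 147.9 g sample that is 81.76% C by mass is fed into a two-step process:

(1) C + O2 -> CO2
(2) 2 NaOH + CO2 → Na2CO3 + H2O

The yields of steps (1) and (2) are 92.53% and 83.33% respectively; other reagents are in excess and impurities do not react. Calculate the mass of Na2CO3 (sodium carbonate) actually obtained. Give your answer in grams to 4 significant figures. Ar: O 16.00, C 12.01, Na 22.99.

822.8 g

Pure C = 147.9 × 0.8176 = 120.92 g.
M(C) = 12.01 g/mol.
M(Na2CO3) = 2(22.99) + 12.01 + 3(16.00) = 105.99 g/mol.
n(C) = 120.92 / 12.01 = 10.069 mol.
Step 1 (C:CO2 = 1:1): theoretical n(CO2) = 10.069 mol; at 92.53% yield, n(CO2) = 9.3164 mol.
Step 2 (CO2:Na2CO3 = 1:1): theoretical n(Na2CO3) = 9.3164 mol, so theoretical mass = 9.3164 × 105.99 = 987.45 g.
At 83.33% yield, actual mass of Na2CO3 = 987.45 × 0.8333 = 822.84 g.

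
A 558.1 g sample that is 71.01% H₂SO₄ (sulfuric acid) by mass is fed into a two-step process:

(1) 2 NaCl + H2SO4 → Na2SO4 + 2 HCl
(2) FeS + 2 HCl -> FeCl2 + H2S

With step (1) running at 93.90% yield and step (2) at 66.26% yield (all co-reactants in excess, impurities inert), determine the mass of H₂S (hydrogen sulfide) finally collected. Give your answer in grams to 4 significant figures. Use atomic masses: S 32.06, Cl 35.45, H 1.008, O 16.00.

85.67 g

Pure H2SO4 = 558.1 × 0.7101 = 396.31 g.
M(H2SO4) = 2(1.008) + 32.06 + 4(16.00) = 98.076 g/mol.
M(H2S) = 2(1.008) + 32.06 = 34.076 g/mol.
n(H2SO4) = 396.31 / 98.076 = 4.0408 mol.
Step 1 (H2SO4:HCl = 1:2): theoretical n(HCl) = 8.0816 mol; at 93.90% yield, n(HCl) = 7.5886 mol.
Step 2 (HCl:H2S = 2:1): theoretical n(H2S) = 3.7943 mol, so theoretical mass = 3.7943 × 34.076 = 129.30 g.
At 66.26% yield, actual mass of H2S = 129.30 × 0.6626 = 85.671 g.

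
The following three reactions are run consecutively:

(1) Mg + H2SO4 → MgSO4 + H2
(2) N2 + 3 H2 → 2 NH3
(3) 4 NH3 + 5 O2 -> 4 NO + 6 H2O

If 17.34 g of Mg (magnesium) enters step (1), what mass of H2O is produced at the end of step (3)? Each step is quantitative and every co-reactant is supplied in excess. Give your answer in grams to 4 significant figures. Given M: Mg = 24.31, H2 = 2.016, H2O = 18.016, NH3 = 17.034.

n(Mg) = 17.34 / 24.31 = 0.71329 mol.
Reaction (1): Mg→H2 ratio 1:1 ⇒ n(H2) = 0.71329 mol.
Reaction (2): H2→NH3 ratio 3:2 ⇒ n(NH3) = 0.47552 mol.
Reaction (3): NH3→H2O ratio 4:6 ⇒ n(H2O) = 0.71329 mol.
Mass of H2O = 0.71329 × 18.016 = 12.851 g.

12.85 g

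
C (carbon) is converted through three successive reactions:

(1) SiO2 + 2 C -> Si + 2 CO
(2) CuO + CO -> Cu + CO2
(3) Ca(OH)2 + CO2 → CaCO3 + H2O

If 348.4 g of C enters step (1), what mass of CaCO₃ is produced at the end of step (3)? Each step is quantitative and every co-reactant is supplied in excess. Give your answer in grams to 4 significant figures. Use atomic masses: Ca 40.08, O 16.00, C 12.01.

2904 g

M(C) = 12.01 g/mol.
M(CaCO3) = 40.08 + 12.01 + 3(16.00) = 100.09 g/mol.
n(C) = 348.4 / 12.01 = 29.009 mol.
Reaction (1): C→CO ratio 2:2 ⇒ n(CO) = 29.009 mol.
Reaction (2): CO→CO2 ratio 1:1 ⇒ n(CO2) = 29.009 mol.
Reaction (3): CO2→CaCO3 ratio 1:1 ⇒ n(CaCO3) = 29.009 mol.
Mass of CaCO3 = 29.009 × 100.09 = 2903.5 g.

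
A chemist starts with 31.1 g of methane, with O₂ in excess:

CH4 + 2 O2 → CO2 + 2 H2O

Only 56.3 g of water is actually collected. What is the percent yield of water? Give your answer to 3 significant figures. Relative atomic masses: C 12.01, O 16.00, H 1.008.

80.6 %

M(CH4) = 12.01 + 4(1.008) = 16.042 g/mol.
M(H2O) = 2(1.008) + 16.00 = 18.016 g/mol.
n(CH4) = 31.10 g / 16.042 g/mol = 1.939 mol.
From the equation the CH4:H2O mole ratio is 1:2, so n(H2O) = 1.939 × 2/1 = 3.877 mol.
Mass of H2O = 3.877 mol × 18.016 g/mol = 69.85 g.
This is the theoretical yield. Percent yield = 56.3 g / 69.85 g × 100% = 80.60%.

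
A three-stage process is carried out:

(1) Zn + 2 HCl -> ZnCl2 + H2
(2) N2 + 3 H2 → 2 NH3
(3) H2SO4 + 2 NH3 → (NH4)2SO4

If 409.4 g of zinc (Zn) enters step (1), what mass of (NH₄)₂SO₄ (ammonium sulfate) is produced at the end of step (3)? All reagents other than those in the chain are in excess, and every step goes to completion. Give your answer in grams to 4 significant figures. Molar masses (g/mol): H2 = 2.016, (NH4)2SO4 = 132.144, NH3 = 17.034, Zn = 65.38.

275.8 g

n(Zn) = 409.4 / 65.38 = 6.2619 mol.
Reaction (1): Zn→H2 ratio 1:1 ⇒ n(H2) = 6.2619 mol.
Reaction (2): H2→NH3 ratio 3:2 ⇒ n(NH3) = 4.1746 mol.
Reaction (3): NH3→(NH4)2SO4 ratio 2:1 ⇒ n((NH4)2SO4) = 2.0873 mol.
Mass of (NH4)2SO4 = 2.0873 × 132.144 = 275.82 g.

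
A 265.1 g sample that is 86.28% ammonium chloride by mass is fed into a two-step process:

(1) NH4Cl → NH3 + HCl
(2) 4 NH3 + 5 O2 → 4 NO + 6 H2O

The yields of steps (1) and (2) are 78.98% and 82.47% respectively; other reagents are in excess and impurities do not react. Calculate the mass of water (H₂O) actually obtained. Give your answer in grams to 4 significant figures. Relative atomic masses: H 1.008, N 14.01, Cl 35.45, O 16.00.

75.27 g

Pure NH4Cl = 265.1 × 0.8628 = 228.73 g.
M(NH4Cl) = 14.01 + 4(1.008) + 35.45 = 53.492 g/mol.
M(H2O) = 2(1.008) + 16.00 = 18.016 g/mol.
n(NH4Cl) = 228.73 / 53.492 = 4.2759 mol.
Step 1 (NH4Cl:NH3 = 1:1): theoretical n(NH3) = 4.2759 mol; at 78.98% yield, n(NH3) = 3.3771 mol.
Step 2 (NH3:H2O = 4:6): theoretical n(H2O) = 5.0657 mol, so theoretical mass = 5.0657 × 18.016 = 91.264 g.
At 82.47% yield, actual mass of H2O = 91.264 × 0.8247 = 75.265 g.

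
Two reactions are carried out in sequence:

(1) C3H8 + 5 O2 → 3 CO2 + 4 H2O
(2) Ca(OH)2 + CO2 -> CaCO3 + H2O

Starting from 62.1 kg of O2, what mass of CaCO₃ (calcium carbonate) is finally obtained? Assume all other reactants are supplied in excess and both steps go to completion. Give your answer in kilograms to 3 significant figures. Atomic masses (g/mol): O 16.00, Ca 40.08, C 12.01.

M(O2) = 2(16.00) = 32.00 g/mol.
M(CaCO3) = 40.08 + 12.01 + 3(16.00) = 100.09 g/mol.
62.1 kg = 62100 g.
n(O2) = 62100 / 32.00 = 1941 mol.
Step 1 gives a 5:3 ratio of O2 to CO2, so n(CO2) = 1164 mol.
In step 2 the CO2:CaCO3 ratio is 1:1, so n(CaCO3) = 1164 mol.
Mass of CaCO3 = 1164 × 100.09 = 116500 g = 117 kg.

117 kg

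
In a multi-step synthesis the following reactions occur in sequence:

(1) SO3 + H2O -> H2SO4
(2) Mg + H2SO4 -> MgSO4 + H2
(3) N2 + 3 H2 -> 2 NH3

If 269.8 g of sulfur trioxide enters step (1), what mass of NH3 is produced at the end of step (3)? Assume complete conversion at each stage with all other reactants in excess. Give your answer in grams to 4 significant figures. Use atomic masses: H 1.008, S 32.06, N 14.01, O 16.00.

38.27 g

M(SO3) = 32.06 + 3(16.00) = 80.06 g/mol.
M(NH3) = 14.01 + 3(1.008) = 17.034 g/mol.
n(SO3) = 269.8 / 80.06 = 3.3700 mol.
Reaction (1): SO3→H2SO4 ratio 1:1 ⇒ n(H2SO4) = 3.3700 mol.
Reaction (2): H2SO4→H2 ratio 1:1 ⇒ n(H2) = 3.3700 mol.
Reaction (3): H2→NH3 ratio 3:2 ⇒ n(NH3) = 2.2466 mol.
Mass of NH3 = 2.2466 × 17.034 = 38.269 g.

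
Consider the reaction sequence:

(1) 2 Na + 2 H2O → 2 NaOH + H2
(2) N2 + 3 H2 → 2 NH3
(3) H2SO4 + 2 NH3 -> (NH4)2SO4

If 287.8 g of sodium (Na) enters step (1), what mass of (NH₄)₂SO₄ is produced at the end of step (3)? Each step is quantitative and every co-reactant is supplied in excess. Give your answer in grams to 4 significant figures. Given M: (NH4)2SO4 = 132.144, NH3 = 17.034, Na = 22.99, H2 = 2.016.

n(Na) = 287.8 / 22.99 = 12.518 mol.
Reaction (1): Na→H2 ratio 2:1 ⇒ n(H2) = 6.2592 mol.
Reaction (2): H2→NH3 ratio 3:2 ⇒ n(NH3) = 4.1728 mol.
Reaction (3): NH3→(NH4)2SO4 ratio 2:1 ⇒ n((NH4)2SO4) = 2.0864 mol.
Mass of (NH4)2SO4 = 2.0864 × 132.144 = 275.71 g.

275.7 g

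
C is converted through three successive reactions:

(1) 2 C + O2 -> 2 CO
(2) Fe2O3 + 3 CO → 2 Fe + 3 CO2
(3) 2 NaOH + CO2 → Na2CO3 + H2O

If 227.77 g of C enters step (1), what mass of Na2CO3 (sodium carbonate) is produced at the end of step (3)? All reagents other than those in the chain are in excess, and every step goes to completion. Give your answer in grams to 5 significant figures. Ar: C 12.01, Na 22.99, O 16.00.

2010.1 g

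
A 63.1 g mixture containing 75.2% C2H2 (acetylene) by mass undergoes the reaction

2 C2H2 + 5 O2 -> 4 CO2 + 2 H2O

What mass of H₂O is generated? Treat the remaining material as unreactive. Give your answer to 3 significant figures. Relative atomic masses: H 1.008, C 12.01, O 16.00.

Mass of pure C2H2 = 63.1 g × 0.752 = 47.45 g.
M(C2H2) = 2(12.01) + 2(1.008) = 26.036 g/mol.
M(H2O) = 2(1.008) + 16.00 = 18.016 g/mol.
n(C2H2) = 47.45 g / 26.036 g/mol = 1.823 mol.
From the equation the C2H2:H2O mole ratio is 2:2, so n(H2O) = 1.823 × 2/2 = 1.823 mol.
Mass of H2O = 1.823 mol × 18.016 g/mol = 32.83 g.

32.8 g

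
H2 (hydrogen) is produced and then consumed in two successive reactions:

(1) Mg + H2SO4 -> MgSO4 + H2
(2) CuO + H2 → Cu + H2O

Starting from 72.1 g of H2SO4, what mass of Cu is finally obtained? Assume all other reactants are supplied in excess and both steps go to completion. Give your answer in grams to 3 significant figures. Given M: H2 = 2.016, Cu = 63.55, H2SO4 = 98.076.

n(H2SO4) = 72.10 / 98.076 = 0.7351 mol.
Step 1 gives a 1:1 ratio of H2SO4 to H2, so n(H2) = 0.7351 mol.
In step 2 the H2:Cu ratio is 1:1, so n(Cu) = 0.7351 mol.
Mass of Cu = 0.7351 × 63.55 = 46.72 g.

46.7 g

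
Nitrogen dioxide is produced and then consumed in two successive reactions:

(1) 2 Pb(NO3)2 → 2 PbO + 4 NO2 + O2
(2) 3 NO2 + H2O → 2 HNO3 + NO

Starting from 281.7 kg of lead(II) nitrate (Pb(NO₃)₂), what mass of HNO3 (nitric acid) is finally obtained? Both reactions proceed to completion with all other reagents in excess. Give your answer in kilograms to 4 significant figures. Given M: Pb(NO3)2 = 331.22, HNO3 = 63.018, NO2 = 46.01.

71.46 kg

281.7 kg = 281700 g.
n(Pb(NO3)2) = 281700 / 331.22 = 850.49 mol.
Step 1 gives a 2:4 ratio of Pb(NO3)2 to NO2, so n(NO2) = 1701.0 mol.
In step 2 the NO2:HNO3 ratio is 3:2, so n(HNO3) = 1134.0 mol.
Mass of HNO3 = 1134.0 × 63.018 = 71462 g = 71.46 kg.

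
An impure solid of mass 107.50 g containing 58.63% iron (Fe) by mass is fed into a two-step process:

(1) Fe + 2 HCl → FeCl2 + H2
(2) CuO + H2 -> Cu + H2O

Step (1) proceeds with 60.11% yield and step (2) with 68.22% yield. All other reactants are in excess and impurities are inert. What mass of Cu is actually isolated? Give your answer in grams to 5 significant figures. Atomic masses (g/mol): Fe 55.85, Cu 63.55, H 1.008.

Pure Fe = 107.50 × 0.5863 = 63.0273 g.
M(Fe) = 55.85 g/mol.
M(Cu) = 63.55 g/mol.
n(Fe) = 63.0273 / 55.85 = 1.12851 mol.
Step 1 (Fe:H2 = 1:1): theoretical n(H2) = 1.12851 mol; at 60.11% yield, n(H2) = 0.678347 mol.
Step 2 (H2:Cu = 1:1): theoretical n(Cu) = 0.678347 mol, so theoretical mass = 0.678347 × 63.55 = 43.1090 g.
At 68.22% yield, actual mass of Cu = 43.1090 × 0.6822 = 29.4089 g.

29.409 g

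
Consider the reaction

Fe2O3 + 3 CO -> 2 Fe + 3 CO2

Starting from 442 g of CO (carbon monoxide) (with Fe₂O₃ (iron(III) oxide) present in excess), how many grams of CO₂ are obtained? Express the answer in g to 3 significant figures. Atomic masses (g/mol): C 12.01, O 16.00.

694 g

M(CO) = 12.01 + 16.00 = 28.01 g/mol.
M(CO2) = 12.01 + 2(16.00) = 44.01 g/mol.
n(CO) = 442.0 g / 28.01 g/mol = 15.78 mol.
From the equation the CO:CO2 mole ratio is 3:3, so n(CO2) = 15.78 × 3/3 = 15.78 mol.
Mass of CO2 = 15.78 mol × 44.01 g/mol = 694.5 g.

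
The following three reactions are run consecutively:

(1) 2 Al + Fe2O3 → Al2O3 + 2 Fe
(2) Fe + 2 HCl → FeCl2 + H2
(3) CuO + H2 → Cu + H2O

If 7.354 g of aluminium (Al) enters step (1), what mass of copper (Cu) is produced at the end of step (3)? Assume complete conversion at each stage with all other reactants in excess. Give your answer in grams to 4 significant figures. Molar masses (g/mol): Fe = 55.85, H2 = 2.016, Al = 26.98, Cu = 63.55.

17.32 g

n(Al) = 7.354 / 26.98 = 0.27257 mol.
Reaction (1): Al→Fe ratio 2:2 ⇒ n(Fe) = 0.27257 mol.
Reaction (2): Fe→H2 ratio 1:1 ⇒ n(H2) = 0.27257 mol.
Reaction (3): H2→Cu ratio 1:1 ⇒ n(Cu) = 0.27257 mol.
Mass of Cu = 0.27257 × 63.55 = 17.322 g.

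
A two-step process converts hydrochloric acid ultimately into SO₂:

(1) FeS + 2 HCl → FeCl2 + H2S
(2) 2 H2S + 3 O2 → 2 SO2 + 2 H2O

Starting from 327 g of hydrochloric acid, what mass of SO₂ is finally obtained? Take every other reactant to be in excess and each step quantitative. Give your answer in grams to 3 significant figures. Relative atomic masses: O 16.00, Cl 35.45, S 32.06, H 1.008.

M(HCl) = 1.008 + 35.45 = 36.458 g/mol.
M(SO2) = 32.06 + 2(16.00) = 64.06 g/mol.
n(HCl) = 327.0 / 36.458 = 8.969 mol.
Step 1 gives a 2:1 ratio of HCl to H2S, so n(H2S) = 4.485 mol.
In step 2 the H2S:SO2 ratio is 2:2, so n(SO2) = 4.485 mol.
Mass of SO2 = 4.485 × 64.06 = 287.3 g.

287 g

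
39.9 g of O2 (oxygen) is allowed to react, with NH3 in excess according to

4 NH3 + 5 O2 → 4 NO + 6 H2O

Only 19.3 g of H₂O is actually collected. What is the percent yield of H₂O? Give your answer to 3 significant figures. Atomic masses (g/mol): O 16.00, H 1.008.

71.6 %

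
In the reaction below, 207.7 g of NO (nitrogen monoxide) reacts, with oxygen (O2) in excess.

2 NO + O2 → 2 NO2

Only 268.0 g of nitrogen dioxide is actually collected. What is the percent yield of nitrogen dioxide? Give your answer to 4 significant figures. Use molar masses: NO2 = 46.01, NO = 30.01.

n(NO) = 207.70 g / 30.01 g/mol = 6.9210 mol.
From the equation the NO:NO2 mole ratio is 2:2, so n(NO2) = 6.9210 × 2/2 = 6.9210 mol.
Mass of NO2 = 6.9210 mol × 46.01 g/mol = 318.44 g.
This is the theoretical yield. Percent yield = 268.0 g / 318.44 g × 100% = 84.161%.

84.16 %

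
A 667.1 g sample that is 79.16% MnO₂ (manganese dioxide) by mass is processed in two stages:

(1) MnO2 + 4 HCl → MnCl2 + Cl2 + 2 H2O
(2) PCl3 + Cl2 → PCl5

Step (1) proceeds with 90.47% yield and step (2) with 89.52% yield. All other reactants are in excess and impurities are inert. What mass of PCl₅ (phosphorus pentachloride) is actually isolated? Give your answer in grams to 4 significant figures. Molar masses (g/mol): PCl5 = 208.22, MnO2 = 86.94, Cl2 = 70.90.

1024 g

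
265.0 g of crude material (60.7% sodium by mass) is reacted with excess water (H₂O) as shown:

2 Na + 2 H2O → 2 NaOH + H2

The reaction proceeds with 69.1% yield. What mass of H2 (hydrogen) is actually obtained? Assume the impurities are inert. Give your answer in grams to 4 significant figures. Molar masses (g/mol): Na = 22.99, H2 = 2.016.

4.873 g

Pure Na available = 265.0 g × 0.607 = 160.85 g.
n(Na) = 160.85 g / 22.99 g/mol = 6.9967 mol.
From the equation the Na:H2 mole ratio is 2:1, so n(H2) = 6.9967 × 1/2 = 3.4984 mol.
Mass of H2 = 3.4984 mol × 2.016 g/mol = 7.0527 g.
Actual mass collected = 7.0527 g × 0.691 = 4.8734 g.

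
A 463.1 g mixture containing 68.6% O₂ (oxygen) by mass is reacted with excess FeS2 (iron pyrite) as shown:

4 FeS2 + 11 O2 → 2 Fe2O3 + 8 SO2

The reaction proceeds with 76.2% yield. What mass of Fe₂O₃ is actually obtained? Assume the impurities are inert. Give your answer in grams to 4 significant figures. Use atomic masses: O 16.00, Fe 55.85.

219.7 g

Pure O2 available = 463.1 g × 0.686 = 317.69 g.
M(O2) = 2(16.00) = 32.00 g/mol.
M(Fe2O3) = 2(55.85) + 3(16.00) = 159.70 g/mol.
n(O2) = 317.69 g / 32.00 g/mol = 9.9277 mol.
From the equation the O2:Fe2O3 mole ratio is 11:2, so n(Fe2O3) = 9.9277 × 2/11 = 1.8050 mol.
Mass of Fe2O3 = 1.8050 mol × 159.70 g/mol = 288.26 g.
Actual mass collected = 288.26 g × 0.762 = 219.66 g.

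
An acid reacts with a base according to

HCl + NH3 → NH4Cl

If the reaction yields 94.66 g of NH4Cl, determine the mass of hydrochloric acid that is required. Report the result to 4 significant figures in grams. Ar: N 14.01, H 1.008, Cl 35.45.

M(NH4Cl) = 14.01 + 4(1.008) + 35.45 = 53.492 g/mol.
M(HCl) = 1.008 + 35.45 = 36.458 g/mol.
n(NH4Cl) = 94.660 g / 53.492 g/mol = 1.7696 mol.
From the equation the NH4Cl:HCl mole ratio is 1:1, so n(HCl) = 1.7696 × 1/1 = 1.7696 mol.
Mass of HCl = 1.7696 mol × 36.458 g/mol = 64.516 g.

64.52 g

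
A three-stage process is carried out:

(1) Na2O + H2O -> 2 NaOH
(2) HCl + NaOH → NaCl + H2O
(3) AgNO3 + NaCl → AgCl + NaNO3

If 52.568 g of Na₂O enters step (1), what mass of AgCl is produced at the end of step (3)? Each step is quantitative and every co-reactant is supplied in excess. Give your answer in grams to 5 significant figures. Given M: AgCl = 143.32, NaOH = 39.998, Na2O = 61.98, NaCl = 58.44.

n(Na2O) = 52.568 / 61.98 = 0.848145 mol.
Reaction (1): Na2O→NaOH ratio 1:2 ⇒ n(NaOH) = 1.69629 mol.
Reaction (2): NaOH→NaCl ratio 1:1 ⇒ n(NaCl) = 1.69629 mol.
Reaction (3): NaCl→AgCl ratio 1:1 ⇒ n(AgCl) = 1.69629 mol.
Mass of AgCl = 1.69629 × 143.32 = 243.112 g.

243.11 g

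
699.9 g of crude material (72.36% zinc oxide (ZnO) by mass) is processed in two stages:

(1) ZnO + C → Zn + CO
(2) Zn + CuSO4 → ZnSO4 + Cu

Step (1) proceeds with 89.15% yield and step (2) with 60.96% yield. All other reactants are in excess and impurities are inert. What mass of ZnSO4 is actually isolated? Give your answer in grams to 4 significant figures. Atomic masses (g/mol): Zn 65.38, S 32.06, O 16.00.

546.0 g

Pure ZnO = 699.9 × 0.7236 = 506.45 g.
M(ZnO) = 65.38 + 16.00 = 81.38 g/mol.
M(ZnSO4) = 65.38 + 32.06 + 4(16.00) = 161.44 g/mol.
n(ZnO) = 506.45 / 81.38 = 6.2232 mol.
Step 1 (ZnO:Zn = 1:1): theoretical n(Zn) = 6.2232 mol; at 89.15% yield, n(Zn) = 5.5480 mol.
Step 2 (Zn:ZnSO4 = 1:1): theoretical n(ZnSO4) = 5.5480 mol, so theoretical mass = 5.5480 × 161.44 = 895.67 g.
At 60.96% yield, actual mass of ZnSO4 = 895.67 × 0.6096 = 546.00 g.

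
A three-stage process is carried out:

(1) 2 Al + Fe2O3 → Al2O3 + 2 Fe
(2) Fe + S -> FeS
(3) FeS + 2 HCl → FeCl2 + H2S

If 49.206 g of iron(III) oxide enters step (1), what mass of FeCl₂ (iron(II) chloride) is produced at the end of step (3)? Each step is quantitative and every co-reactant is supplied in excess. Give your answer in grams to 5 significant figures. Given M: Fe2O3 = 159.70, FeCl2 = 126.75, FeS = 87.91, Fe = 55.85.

n(Fe2O3) = 49.206 / 159.70 = 0.308115 mol.
Reaction (1): Fe2O3→Fe ratio 1:2 ⇒ n(Fe) = 0.616230 mol.
Reaction (2): Fe→FeS ratio 1:1 ⇒ n(FeS) = 0.616230 mol.
Reaction (3): FeS→FeCl2 ratio 1:1 ⇒ n(FeCl2) = 0.616230 mol.
Mass of FeCl2 = 0.616230 × 126.75 = 78.1072 g.

78.107 g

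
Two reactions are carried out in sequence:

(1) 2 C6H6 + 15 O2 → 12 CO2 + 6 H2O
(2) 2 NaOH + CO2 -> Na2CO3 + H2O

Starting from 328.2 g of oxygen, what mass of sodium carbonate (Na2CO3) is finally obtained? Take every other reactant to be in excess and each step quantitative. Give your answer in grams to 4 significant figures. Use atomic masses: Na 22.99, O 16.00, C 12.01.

869.6 g

M(O2) = 2(16.00) = 32.00 g/mol.
M(Na2CO3) = 2(22.99) + 12.01 + 3(16.00) = 105.99 g/mol.
n(O2) = 328.20 / 32.00 = 10.256 mol.
Step 1 gives a 15:12 ratio of O2 to CO2, so n(CO2) = 8.2050 mol.
In step 2 the CO2:Na2CO3 ratio is 1:1, so n(Na2CO3) = 8.2050 mol.
Mass of Na2CO3 = 8.2050 × 105.99 = 869.65 g.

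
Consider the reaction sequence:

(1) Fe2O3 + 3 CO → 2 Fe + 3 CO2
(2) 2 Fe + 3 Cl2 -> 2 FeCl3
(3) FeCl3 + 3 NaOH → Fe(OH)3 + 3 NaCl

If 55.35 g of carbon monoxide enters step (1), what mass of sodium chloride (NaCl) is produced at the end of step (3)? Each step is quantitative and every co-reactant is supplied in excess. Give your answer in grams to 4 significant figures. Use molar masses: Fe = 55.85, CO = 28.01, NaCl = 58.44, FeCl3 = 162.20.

231.0 g

n(CO) = 55.35 / 28.01 = 1.9761 mol.
Reaction (1): CO→Fe ratio 3:2 ⇒ n(Fe) = 1.3174 mol.
Reaction (2): Fe→FeCl3 ratio 2:2 ⇒ n(FeCl3) = 1.3174 mol.
Reaction (3): FeCl3→NaCl ratio 1:3 ⇒ n(NaCl) = 3.9522 mol.
Mass of NaCl = 3.9522 × 58.44 = 230.96 g.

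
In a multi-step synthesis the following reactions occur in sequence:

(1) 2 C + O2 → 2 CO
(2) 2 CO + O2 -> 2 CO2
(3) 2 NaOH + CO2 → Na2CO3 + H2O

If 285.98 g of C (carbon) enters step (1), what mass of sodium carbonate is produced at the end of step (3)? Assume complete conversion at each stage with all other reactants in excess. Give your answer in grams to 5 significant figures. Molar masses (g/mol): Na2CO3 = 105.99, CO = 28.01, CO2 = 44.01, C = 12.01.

2523.8 g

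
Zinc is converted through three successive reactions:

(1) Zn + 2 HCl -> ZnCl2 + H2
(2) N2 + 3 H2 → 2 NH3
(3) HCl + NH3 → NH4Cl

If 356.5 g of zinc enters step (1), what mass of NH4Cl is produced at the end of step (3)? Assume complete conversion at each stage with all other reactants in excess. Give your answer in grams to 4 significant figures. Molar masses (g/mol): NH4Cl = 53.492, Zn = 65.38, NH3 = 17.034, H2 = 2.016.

194.5 g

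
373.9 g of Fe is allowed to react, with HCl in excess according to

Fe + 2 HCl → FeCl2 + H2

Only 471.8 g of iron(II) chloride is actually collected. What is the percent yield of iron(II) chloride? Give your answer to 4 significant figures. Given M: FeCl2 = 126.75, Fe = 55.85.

n(Fe) = 373.90 g / 55.85 g/mol = 6.6947 mol.
From the equation the Fe:FeCl2 mole ratio is 1:1, so n(FeCl2) = 6.6947 × 1/1 = 6.6947 mol.
Mass of FeCl2 = 6.6947 mol × 126.75 g/mol = 848.56 g.
This is the theoretical yield. Percent yield = 471.8 g / 848.56 g × 100% = 55.600%.

55.60 %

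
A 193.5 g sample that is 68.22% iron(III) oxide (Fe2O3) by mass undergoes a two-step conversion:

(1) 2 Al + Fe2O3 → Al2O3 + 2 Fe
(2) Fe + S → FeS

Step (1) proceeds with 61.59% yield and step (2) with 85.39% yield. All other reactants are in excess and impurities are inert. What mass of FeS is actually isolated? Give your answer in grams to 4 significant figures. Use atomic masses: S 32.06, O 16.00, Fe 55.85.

Pure Fe2O3 = 193.5 × 0.6822 = 132.01 g.
M(Fe2O3) = 2(55.85) + 3(16.00) = 159.70 g/mol.
M(FeS) = 55.85 + 32.06 = 87.91 g/mol.
n(Fe2O3) = 132.01 / 159.70 = 0.82659 mol.
Step 1 (Fe2O3:Fe = 1:2): theoretical n(Fe) = 1.6532 mol; at 61.59% yield, n(Fe) = 1.0182 mol.
Step 2 (Fe:FeS = 1:1): theoretical n(FeS) = 1.0182 mol, so theoretical mass = 1.0182 × 87.91 = 89.509 g.
At 85.39% yield, actual mass of FeS = 89.509 × 0.8539 = 76.432 g.

76.43 g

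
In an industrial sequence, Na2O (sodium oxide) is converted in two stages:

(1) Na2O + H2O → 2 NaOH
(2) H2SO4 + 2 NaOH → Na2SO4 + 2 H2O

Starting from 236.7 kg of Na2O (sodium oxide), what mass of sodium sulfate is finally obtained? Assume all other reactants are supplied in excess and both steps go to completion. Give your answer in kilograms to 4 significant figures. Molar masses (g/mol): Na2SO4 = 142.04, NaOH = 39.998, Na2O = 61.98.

542.4 kg

236.7 kg = 236700 g.
n(Na2O) = 236700 / 61.98 = 3819.0 mol.
Step 1 gives a 1:2 ratio of Na2O to NaOH, so n(NaOH) = 7637.9 mol.
In step 2 the NaOH:Na2SO4 ratio is 2:1, so n(Na2SO4) = 3819.0 mol.
Mass of Na2SO4 = 3819.0 × 142.04 = 542450 g = 542.4 kg.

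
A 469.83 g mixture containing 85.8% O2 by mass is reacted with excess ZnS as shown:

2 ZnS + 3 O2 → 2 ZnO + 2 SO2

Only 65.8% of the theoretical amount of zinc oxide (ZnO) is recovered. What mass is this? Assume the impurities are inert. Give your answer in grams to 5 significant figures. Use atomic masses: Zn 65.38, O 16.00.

449.71 g

Pure O2 available = 469.83 g × 0.858 = 403.114 g.
M(O2) = 2(16.00) = 32.00 g/mol.
M(ZnO) = 65.38 + 16.00 = 81.38 g/mol.
n(O2) = 403.114 g / 32.00 g/mol = 12.5973 mol.
From the equation the O2:ZnO mole ratio is 3:2, so n(ZnO) = 12.5973 × 2/3 = 8.39821 mol.
Mass of ZnO = 8.39821 mol × 81.38 g/mol = 683.446 g.
Actual mass collected = 683.446 g × 0.658 = 449.708 g.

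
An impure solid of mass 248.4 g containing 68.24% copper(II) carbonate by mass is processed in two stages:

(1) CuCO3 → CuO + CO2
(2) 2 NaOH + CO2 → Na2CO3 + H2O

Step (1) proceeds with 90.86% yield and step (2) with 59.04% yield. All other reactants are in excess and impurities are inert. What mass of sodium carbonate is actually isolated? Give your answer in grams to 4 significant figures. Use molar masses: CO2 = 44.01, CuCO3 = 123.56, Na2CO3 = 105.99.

78.00 g

Pure CuCO3 = 248.4 × 0.6824 = 169.51 g.
n(CuCO3) = 169.51 / 123.56 = 1.3719 mol.
Step 1 (CuCO3:CO2 = 1:1): theoretical n(CO2) = 1.3719 mol; at 90.86% yield, n(CO2) = 1.2465 mol.
Step 2 (CO2:Na2CO3 = 1:1): theoretical n(Na2CO3) = 1.2465 mol, so theoretical mass = 1.2465 × 105.99 = 132.11 g.
At 59.04% yield, actual mass of Na2CO3 = 132.11 × 0.5904 = 78.000 g.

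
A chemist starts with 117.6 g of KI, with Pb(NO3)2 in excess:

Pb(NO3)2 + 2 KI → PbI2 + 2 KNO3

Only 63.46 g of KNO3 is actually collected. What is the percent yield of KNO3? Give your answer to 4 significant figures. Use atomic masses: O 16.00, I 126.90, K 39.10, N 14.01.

M(KI) = 39.10 + 126.90 = 166.00 g/mol.
M(KNO3) = 39.10 + 14.01 + 3(16.00) = 101.11 g/mol.
n(KI) = 117.60 g / 166.00 g/mol = 0.70843 mol.
From the equation the KI:KNO3 mole ratio is 2:2, so n(KNO3) = 0.70843 × 2/2 = 0.70843 mol.
Mass of KNO3 = 0.70843 mol × 101.11 g/mol = 71.630 g.
This is the theoretical yield. Percent yield = 63.46 g / 71.630 g × 100% = 88.594%.

88.59 %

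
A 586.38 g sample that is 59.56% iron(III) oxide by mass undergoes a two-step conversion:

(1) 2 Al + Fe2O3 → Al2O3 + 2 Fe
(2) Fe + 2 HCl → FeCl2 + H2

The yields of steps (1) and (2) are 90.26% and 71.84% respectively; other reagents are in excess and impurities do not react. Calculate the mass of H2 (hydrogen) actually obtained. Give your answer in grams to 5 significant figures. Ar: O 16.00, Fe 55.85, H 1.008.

5.7176 g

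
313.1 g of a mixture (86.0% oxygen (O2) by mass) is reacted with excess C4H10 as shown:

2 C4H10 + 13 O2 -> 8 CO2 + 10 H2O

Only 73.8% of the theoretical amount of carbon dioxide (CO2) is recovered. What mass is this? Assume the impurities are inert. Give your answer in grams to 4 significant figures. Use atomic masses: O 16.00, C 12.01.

168.2 g

Pure O2 available = 313.1 g × 0.860 = 269.27 g.
M(O2) = 2(16.00) = 32.00 g/mol.
M(CO2) = 12.01 + 2(16.00) = 44.01 g/mol.
n(O2) = 269.27 g / 32.00 g/mol = 8.4146 mol.
From the equation the O2:CO2 mole ratio is 13:8, so n(CO2) = 8.4146 × 8/13 = 5.1782 mol.
Mass of CO2 = 5.1782 mol × 44.01 g/mol = 227.89 g.
Actual mass collected = 227.89 g × 0.738 = 168.18 g.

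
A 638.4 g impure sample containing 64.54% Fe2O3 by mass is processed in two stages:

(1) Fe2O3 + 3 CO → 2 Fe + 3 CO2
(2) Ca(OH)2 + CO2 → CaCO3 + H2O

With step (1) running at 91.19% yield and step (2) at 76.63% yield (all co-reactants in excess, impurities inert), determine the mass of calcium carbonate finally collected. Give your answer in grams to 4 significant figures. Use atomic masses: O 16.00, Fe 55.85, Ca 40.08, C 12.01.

Pure Fe2O3 = 638.4 × 0.6454 = 412.02 g.
M(Fe2O3) = 2(55.85) + 3(16.00) = 159.70 g/mol.
M(CaCO3) = 40.08 + 12.01 + 3(16.00) = 100.09 g/mol.
n(Fe2O3) = 412.02 / 159.70 = 2.5800 mol.
Step 1 (Fe2O3:CO2 = 1:3): theoretical n(CO2) = 7.7400 mol; at 91.19% yield, n(CO2) = 7.0581 mol.
Step 2 (CO2:CaCO3 = 1:1): theoretical n(CaCO3) = 7.0581 mol, so theoretical mass = 7.0581 × 100.09 = 706.44 g.
At 76.63% yield, actual mass of CaCO3 = 706.44 × 0.7663 = 541.35 g.

541.3 g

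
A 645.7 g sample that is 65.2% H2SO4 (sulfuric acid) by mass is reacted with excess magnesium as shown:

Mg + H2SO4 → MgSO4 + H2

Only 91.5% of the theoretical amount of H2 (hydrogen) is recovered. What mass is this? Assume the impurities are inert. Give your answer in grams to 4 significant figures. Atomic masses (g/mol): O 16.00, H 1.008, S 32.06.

7.918 g

Pure H2SO4 available = 645.7 g × 0.652 = 421.00 g.
M(H2SO4) = 2(1.008) + 32.06 + 4(16.00) = 98.076 g/mol.
M(H2) = 2(1.008) = 2.016 g/mol.
n(H2SO4) = 421.00 g / 98.076 g/mol = 4.2926 mol.
From the equation the H2SO4:H2 mole ratio is 1:1, so n(H2) = 4.2926 × 1/1 = 4.2926 mol.
Mass of H2 = 4.2926 mol × 2.016 g/mol = 8.6538 g.
Actual mass collected = 8.6538 g × 0.915 = 7.9182 g.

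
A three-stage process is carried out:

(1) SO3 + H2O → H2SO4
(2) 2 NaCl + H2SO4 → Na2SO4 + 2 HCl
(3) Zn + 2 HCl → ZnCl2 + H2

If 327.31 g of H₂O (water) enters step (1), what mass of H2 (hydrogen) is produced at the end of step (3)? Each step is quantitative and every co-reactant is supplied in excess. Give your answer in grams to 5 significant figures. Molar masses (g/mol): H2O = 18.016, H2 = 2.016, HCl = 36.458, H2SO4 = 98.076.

36.626 g

n(H2O) = 327.31 / 18.016 = 18.1677 mol.
Reaction (1): H2O→H2SO4 ratio 1:1 ⇒ n(H2SO4) = 18.1677 mol.
Reaction (2): H2SO4→HCl ratio 1:2 ⇒ n(HCl) = 36.3355 mol.
Reaction (3): HCl→H2 ratio 2:1 ⇒ n(H2) = 18.1677 mol.
Mass of H2 = 18.1677 × 2.016 = 36.6262 g.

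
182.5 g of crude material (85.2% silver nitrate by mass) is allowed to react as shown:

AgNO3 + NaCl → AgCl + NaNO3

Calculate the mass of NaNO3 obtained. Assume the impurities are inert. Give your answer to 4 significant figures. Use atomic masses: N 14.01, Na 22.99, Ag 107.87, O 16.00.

77.80 g

Mass of pure AgNO3 = 182.5 g × 0.852 = 155.49 g.
M(AgNO3) = 107.87 + 14.01 + 3(16.00) = 169.88 g/mol.
M(NaNO3) = 22.99 + 14.01 + 3(16.00) = 85.00 g/mol.
n(AgNO3) = 155.49 g / 169.88 g/mol = 0.91529 mol.
From the equation the AgNO3:NaNO3 mole ratio is 1:1, so n(NaNO3) = 0.91529 × 1/1 = 0.91529 mol.
Mass of NaNO3 = 0.91529 mol × 85.00 g/mol = 77.800 g.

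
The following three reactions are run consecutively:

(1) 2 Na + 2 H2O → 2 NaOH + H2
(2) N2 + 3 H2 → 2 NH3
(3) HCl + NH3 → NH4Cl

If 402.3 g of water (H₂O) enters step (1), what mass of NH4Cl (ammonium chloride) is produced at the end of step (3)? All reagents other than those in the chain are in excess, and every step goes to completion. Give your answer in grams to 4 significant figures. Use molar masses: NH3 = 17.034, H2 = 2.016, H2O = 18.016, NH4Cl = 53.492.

398.2 g

n(H2O) = 402.3 / 18.016 = 22.330 mol.
Reaction (1): H2O→H2 ratio 2:1 ⇒ n(H2) = 11.165 mol.
Reaction (2): H2→NH3 ratio 3:2 ⇒ n(NH3) = 7.4434 mol.
Reaction (3): NH3→NH4Cl ratio 1:1 ⇒ n(NH4Cl) = 7.4434 mol.
Mass of NH4Cl = 7.4434 × 53.492 = 398.16 g.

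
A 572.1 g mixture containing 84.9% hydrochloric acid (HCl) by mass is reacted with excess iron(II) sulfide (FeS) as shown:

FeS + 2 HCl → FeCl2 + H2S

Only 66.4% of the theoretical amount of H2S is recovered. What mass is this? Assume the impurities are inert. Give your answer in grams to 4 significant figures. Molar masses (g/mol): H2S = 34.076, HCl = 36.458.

150.7 g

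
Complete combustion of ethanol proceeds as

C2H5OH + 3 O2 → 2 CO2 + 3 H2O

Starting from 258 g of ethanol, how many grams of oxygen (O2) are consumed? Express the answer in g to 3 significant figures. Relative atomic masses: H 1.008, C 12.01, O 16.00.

538 g

M(C2H5OH) = 2(12.01) + 6(1.008) + 16.00 = 46.068 g/mol.
M(O2) = 2(16.00) = 32.00 g/mol.
n(C2H5OH) = 258.0 g / 46.068 g/mol = 5.600 mol.
From the equation the C2H5OH:O2 mole ratio is 1:3, so n(O2) = 5.600 × 3/1 = 16.80 mol.
Mass of O2 = 16.80 mol × 32.00 g/mol = 537.6 g.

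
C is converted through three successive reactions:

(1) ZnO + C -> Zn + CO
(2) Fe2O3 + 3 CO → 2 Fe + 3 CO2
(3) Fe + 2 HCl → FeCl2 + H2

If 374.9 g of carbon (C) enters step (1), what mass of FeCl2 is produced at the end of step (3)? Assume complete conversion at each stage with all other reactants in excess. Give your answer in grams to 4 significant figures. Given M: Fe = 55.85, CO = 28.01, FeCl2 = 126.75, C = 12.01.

n(C) = 374.9 / 12.01 = 31.216 mol.
Reaction (1): C→CO ratio 1:1 ⇒ n(CO) = 31.216 mol.
Reaction (2): CO→Fe ratio 3:2 ⇒ n(Fe) = 20.810 mol.
Reaction (3): Fe→FeCl2 ratio 1:1 ⇒ n(FeCl2) = 20.810 mol.
Mass of FeCl2 = 20.810 × 126.75 = 2637.7 g.

2638 g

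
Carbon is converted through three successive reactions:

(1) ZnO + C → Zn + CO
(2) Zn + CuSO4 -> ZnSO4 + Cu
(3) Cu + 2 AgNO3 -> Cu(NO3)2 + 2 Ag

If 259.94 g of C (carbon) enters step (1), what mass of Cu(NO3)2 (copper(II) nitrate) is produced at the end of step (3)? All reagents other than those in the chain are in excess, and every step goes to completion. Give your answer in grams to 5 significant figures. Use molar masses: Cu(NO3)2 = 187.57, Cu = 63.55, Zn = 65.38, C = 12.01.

n(C) = 259.94 / 12.01 = 21.6436 mol.
Reaction (1): C→Zn ratio 1:1 ⇒ n(Zn) = 21.6436 mol.
Reaction (2): Zn→Cu ratio 1:1 ⇒ n(Cu) = 21.6436 mol.
Reaction (3): Cu→Cu(NO3)2 ratio 1:1 ⇒ n(Cu(NO3)2) = 21.6436 mol.
Mass of Cu(NO3)2 = 21.6436 × 187.57 = 4059.70 g.

4059.7 g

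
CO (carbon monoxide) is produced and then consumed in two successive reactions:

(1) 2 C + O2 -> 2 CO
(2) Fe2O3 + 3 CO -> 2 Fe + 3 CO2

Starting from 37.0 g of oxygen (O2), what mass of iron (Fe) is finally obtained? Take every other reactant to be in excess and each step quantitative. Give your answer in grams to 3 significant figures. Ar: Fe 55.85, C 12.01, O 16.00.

M(O2) = 2(16.00) = 32.00 g/mol.
M(Fe) = 55.85 g/mol.
n(O2) = 37.00 / 32.00 = 1.156 mol.
Step 1 gives a 1:2 ratio of O2 to CO, so n(CO) = 2.312 mol.
In step 2 the CO:Fe ratio is 3:2, so n(Fe) = 1.542 mol.
Mass of Fe = 1.542 × 55.85 = 86.10 g.

86.1 g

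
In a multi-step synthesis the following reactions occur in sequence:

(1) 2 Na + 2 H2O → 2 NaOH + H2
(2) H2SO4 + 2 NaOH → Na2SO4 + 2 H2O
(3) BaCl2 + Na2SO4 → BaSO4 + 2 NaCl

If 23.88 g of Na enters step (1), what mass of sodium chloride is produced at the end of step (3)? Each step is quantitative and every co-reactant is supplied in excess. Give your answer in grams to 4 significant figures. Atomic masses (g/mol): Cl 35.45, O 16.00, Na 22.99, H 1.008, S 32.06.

M(Na) = 22.99 g/mol.
M(NaCl) = 22.99 + 35.45 = 58.44 g/mol.
n(Na) = 23.88 / 22.99 = 1.0387 mol.
Reaction (1): Na→NaOH ratio 2:2 ⇒ n(NaOH) = 1.0387 mol.
Reaction (2): NaOH→Na2SO4 ratio 2:1 ⇒ n(Na2SO4) = 0.51936 mol.
Reaction (3): Na2SO4→NaCl ratio 1:2 ⇒ n(NaCl) = 1.0387 mol.
Mass of NaCl = 1.0387 × 58.44 = 60.702 g.

60.70 g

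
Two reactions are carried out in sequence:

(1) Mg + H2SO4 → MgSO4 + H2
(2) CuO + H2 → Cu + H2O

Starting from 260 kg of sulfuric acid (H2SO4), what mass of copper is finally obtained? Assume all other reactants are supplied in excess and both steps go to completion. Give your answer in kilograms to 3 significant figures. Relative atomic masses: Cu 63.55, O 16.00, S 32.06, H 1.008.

M(H2SO4) = 2(1.008) + 32.06 + 4(16.00) = 98.076 g/mol.
M(Cu) = 63.55 g/mol.
260 kg = 260000 g.
n(H2SO4) = 260000 / 98.076 = 2651 mol.
Step 1 gives a 1:1 ratio of H2SO4 to H2, so n(H2) = 2651 mol.
In step 2 the H2:Cu ratio is 1:1, so n(Cu) = 2651 mol.
Mass of Cu = 2651 × 63.55 = 168500 g = 168 kg.

168 kg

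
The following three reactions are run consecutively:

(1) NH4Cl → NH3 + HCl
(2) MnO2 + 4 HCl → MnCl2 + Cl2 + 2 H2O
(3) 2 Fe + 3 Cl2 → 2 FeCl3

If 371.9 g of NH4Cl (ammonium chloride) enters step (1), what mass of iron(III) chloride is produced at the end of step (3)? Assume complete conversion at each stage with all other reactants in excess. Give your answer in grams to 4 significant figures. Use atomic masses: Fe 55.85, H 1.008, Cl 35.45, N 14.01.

M(NH4Cl) = 14.01 + 4(1.008) + 35.45 = 53.492 g/mol.
M(FeCl3) = 55.85 + 3(35.45) = 162.20 g/mol.
n(NH4Cl) = 371.9 / 53.492 = 6.9524 mol.
Reaction (1): NH4Cl→HCl ratio 1:1 ⇒ n(HCl) = 6.9524 mol.
Reaction (2): HCl→Cl2 ratio 4:1 ⇒ n(Cl2) = 1.7381 mol.
Reaction (3): Cl2→FeCl3 ratio 3:2 ⇒ n(FeCl3) = 1.1587 mol.
Mass of FeCl3 = 1.1587 × 162.20 = 187.95 g.

187.9 g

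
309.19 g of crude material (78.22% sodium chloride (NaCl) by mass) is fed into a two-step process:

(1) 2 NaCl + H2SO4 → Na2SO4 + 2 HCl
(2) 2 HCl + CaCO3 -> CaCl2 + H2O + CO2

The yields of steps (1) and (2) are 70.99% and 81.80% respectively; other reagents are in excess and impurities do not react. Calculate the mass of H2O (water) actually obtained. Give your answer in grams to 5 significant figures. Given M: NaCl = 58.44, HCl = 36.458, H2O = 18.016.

Pure NaCl = 309.19 × 0.7822 = 241.848 g.
n(NaCl) = 241.848 / 58.44 = 4.13841 mol.
Step 1 (NaCl:HCl = 2:2): theoretical n(HCl) = 4.13841 mol; at 70.99% yield, n(HCl) = 2.93785 mol.
Step 2 (HCl:H2O = 2:1): theoretical n(H2O) = 1.46893 mol, so theoretical mass = 1.46893 × 18.016 = 26.4642 g.
At 81.80% yield, actual mass of H2O = 26.4642 × 0.8180 = 21.6477 g.

21.648 g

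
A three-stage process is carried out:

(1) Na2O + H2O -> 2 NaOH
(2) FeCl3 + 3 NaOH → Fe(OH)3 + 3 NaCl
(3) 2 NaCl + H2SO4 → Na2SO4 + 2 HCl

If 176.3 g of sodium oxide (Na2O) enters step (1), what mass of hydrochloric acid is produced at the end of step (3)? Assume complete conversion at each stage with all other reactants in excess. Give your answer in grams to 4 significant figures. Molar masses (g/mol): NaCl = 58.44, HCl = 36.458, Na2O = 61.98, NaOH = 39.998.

207.4 g

n(Na2O) = 176.3 / 61.98 = 2.8445 mol.
Reaction (1): Na2O→NaOH ratio 1:2 ⇒ n(NaOH) = 5.6889 mol.
Reaction (2): NaOH→NaCl ratio 3:3 ⇒ n(NaCl) = 5.6889 mol.
Reaction (3): NaCl→HCl ratio 2:2 ⇒ n(HCl) = 5.6889 mol.
Mass of HCl = 5.6889 × 36.458 = 207.41 g.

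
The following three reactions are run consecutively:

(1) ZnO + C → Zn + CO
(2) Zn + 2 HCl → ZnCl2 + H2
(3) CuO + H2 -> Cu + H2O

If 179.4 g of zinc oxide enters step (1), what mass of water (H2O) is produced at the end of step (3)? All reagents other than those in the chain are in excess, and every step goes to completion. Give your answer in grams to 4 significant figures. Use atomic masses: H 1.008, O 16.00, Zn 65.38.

39.72 g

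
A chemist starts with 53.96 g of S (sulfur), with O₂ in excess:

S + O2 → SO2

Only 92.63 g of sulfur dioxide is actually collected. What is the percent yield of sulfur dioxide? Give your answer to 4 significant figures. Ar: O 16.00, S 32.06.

85.91 %

M(S) = 32.06 g/mol.
M(SO2) = 32.06 + 2(16.00) = 64.06 g/mol.
n(S) = 53.960 g / 32.06 g/mol = 1.6831 mol.
From the equation the S:SO2 mole ratio is 1:1, so n(SO2) = 1.6831 × 1/1 = 1.6831 mol.
Mass of SO2 = 1.6831 mol × 64.06 g/mol = 107.82 g.
This is the theoretical yield. Percent yield = 92.63 g / 107.82 g × 100% = 85.912%.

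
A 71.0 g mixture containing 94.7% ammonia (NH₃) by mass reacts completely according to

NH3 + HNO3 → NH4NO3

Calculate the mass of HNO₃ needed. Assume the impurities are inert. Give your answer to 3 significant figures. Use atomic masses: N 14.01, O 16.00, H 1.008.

249 g

Mass of pure NH3 = 71.0 g × 0.947 = 67.24 g.
M(NH3) = 14.01 + 3(1.008) = 17.034 g/mol.
M(HNO3) = 1.008 + 14.01 + 3(16.00) = 63.018 g/mol.
n(NH3) = 67.24 g / 17.034 g/mol = 3.947 mol.
From the equation the NH3:HNO3 mole ratio is 1:1, so n(HNO3) = 3.947 × 1/1 = 3.947 mol.
Mass of HNO3 = 3.947 mol × 63.018 g/mol = 248.7 g.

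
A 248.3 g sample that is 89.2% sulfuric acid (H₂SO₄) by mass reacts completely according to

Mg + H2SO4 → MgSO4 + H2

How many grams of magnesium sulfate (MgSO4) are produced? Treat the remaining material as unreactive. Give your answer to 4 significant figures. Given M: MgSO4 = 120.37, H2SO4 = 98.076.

Mass of pure H2SO4 = 248.3 g × 0.892 = 221.48 g.
n(H2SO4) = 221.48 g / 98.076 g/mol = 2.2583 mol.
From the equation the H2SO4:MgSO4 mole ratio is 1:1, so n(MgSO4) = 2.2583 × 1/1 = 2.2583 mol.
Mass of MgSO4 = 2.2583 mol × 120.37 g/mol = 271.83 g.

271.8 g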